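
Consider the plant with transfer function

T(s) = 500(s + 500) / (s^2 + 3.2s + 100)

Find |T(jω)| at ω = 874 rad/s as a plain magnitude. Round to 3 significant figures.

0.659

At s = jω = j874:
zero (s+500): 500 + j874 → |·| = √(500²+874²) = √1013876 ≈ 1006.9, ∠ = arctan(874/500) ≈ 60.23°
quadratic: (j874)² + 3.2·j874 + 100 = -763776 + j2796.8 → |·| ≈ 7.6378e+05, ∠ ≈ 179.79°
|T| = 500 · 1006.9 / 7.6378e+05 ≈ 0.65916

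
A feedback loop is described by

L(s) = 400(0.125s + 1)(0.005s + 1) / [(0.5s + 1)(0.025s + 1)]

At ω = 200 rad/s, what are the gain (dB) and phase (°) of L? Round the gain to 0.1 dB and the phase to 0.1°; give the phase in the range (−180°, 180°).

At ω = 200 rad/s:
zero (1 + j200·0.125) = 1 + j25 → |·| ≈ 25.02, ∠ ≈ 87.71°
zero (1 + j200·0.005) = 1 + j1 → |·| ≈ 1.4142, ∠ ≈ 45.00°
pole (1 + j200·0.5) = 1 + j100 → |·| ≈ 100, ∠ ≈ 89.43°
pole (1 + j200·0.025) = 1 + j5 → |·| ≈ 5.099, ∠ ≈ 78.69°
|L| = 400 · 25.02 · 1.4142 / (100 · 5.099) ≈ 27.757
Gain = 20 log₁₀(27.757) ≈ 28.87 dB
∠L = (87.71° + 45.00°) − (89.43° + 78.69°) = -35.41°

28.9 dB, -35.4°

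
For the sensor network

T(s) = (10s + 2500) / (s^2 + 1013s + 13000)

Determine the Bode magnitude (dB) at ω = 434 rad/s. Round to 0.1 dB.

Substitute s = j434:
Numerator: 10(j434) + 2500 = 2500 + j4340
Denominator: (j434)^2 + 1013(j434) + 13000 = -175356 + j439642
|N| = √(2500² + 4340²) ≈ 5008.6, ∠N ≈ 60.06°
|D| = √(175356² + 439642²) ≈ 4.7332e+05, ∠D ≈ 111.75°
|T| = 5008.6 / 4.7332e+05 ≈ 0.010582
Gain = 20 log₁₀(0.010582) ≈ -39.51 dB

-39.5 dB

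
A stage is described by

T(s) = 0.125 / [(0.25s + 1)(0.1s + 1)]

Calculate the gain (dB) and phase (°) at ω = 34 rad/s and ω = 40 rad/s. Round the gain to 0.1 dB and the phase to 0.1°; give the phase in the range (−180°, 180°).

ω = 34: -47.7 dB, -156.9°; ω = 40: -50.4 dB, -160.3°

At ω = 34 rad/s:
pole (1 + j34·0.25) = 1 + j8.5 → |·| ≈ 8.5586, ∠ ≈ 83.29°
pole (1 + j34·0.1) = 1 + j3.4 → |·| ≈ 3.544, ∠ ≈ 73.61°
|T| = 0.125 · 1 / (8.5586 · 3.544) ≈ 0.0041211
Gain = 20 log₁₀(0.0041211) ≈ -47.70 dB
∠T = (0°) − (83.29° + 73.61°) = -156.90°

At ω = 40 rad/s:
pole (1 + j40·0.25) = 1 + j10 → |·| ≈ 10.05, ∠ ≈ 84.29°
pole (1 + j40·0.1) = 1 + j4 → |·| ≈ 4.1231, ∠ ≈ 75.96°
|T| = 0.125 · 1 / (10.05 · 4.1231) ≈ 0.0030166
Gain = 20 log₁₀(0.0030166) ≈ -50.41 dB
∠T = (0°) − (84.29° + 75.96°) = -160.25°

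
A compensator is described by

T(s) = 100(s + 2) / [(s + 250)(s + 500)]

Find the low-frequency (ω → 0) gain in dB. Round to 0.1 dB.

T(0) = 100·2 / (250·500) = 0.0016
20 log₁₀(0.0016) ≈ -55.92 dB

-55.9 dB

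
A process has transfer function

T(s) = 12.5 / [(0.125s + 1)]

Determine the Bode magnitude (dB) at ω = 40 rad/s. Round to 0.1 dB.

At ω = 40 rad/s:
pole (1 + j40·0.125) = 1 + j5 → |·| ≈ 5.099, ∠ ≈ 78.69°
|T| = 12.5 · 1 / (5.099) ≈ 2.4515
Gain = 20 log₁₀(2.4515) ≈ 7.79 dB

7.8 dB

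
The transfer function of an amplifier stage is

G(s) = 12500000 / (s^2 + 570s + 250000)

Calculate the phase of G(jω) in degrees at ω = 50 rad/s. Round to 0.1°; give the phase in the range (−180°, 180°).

At s = jω = j50:
quadratic: (j50)² + 570·j50 + 250000 = 247500 + j28500 → |·| ≈ 2.4914e+05, ∠ ≈ 6.57°
∠G = 0.00° − 6.57° = -6.57°

-6.6°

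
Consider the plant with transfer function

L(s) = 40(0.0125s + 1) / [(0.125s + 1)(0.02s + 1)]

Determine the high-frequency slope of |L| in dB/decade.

Each pole contributes −20 dB/decade at high frequency; each zero contributes +20 dB/decade.
Net: 1 zero(s) − 2 pole(s) → -20 dB/decade.

-20 dB/decade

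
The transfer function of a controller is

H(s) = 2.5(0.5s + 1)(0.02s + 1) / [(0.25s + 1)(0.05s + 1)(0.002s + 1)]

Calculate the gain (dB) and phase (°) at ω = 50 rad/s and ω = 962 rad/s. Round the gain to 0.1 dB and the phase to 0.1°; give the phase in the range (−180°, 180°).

At ω = 50 rad/s:
zero (1 + j50·0.5) = 1 + j25 → |·| ≈ 25.02, ∠ ≈ 87.71°
zero (1 + j50·0.02) = 1 + j1 → |·| ≈ 1.4142, ∠ ≈ 45.00°
pole (1 + j50·0.25) = 1 + j12.5 → |·| ≈ 12.54, ∠ ≈ 85.43°
pole (1 + j50·0.05) = 1 + j2.5 → |·| ≈ 2.6926, ∠ ≈ 68.20°
pole (1 + j50·0.002) = 1 + j0.1 → |·| ≈ 1.005, ∠ ≈ 5.71°
|H| = 2.5 · 25.02 · 1.4142 / (12.54 · 2.6926 · 1.005) ≈ 2.6068
Gain = 20 log₁₀(2.6068) ≈ 8.32 dB
∠H = (87.71° + 45.00°) − (85.43° + 68.20° + 5.71°) = -26.63°

At ω = 962 rad/s:
zero (1 + j962·0.5) = 1 + j481 → |·| ≈ 481, ∠ ≈ 89.88°
zero (1 + j962·0.02) = 1 + j19.24 → |·| ≈ 19.266, ∠ ≈ 87.02°
pole (1 + j962·0.25) = 1 + j240.5 → |·| ≈ 240.5, ∠ ≈ 89.76°
pole (1 + j962·0.05) = 1 + j48.1 → |·| ≈ 48.11, ∠ ≈ 88.81°
pole (1 + j962·0.002) = 1 + j1.924 → |·| ≈ 2.1684, ∠ ≈ 62.54°
|H| = 2.5 · 481 · 19.266 / (240.5 · 48.11 · 2.1684) ≈ 0.92339
Gain = 20 log₁₀(0.92339) ≈ -0.69 dB
∠H = (89.88° + 87.02°) − (89.76° + 88.81° + 62.54°) = -64.21°

ω = 50: 8.3 dB, -26.6°; ω = 962: -0.7 dB, -64.2°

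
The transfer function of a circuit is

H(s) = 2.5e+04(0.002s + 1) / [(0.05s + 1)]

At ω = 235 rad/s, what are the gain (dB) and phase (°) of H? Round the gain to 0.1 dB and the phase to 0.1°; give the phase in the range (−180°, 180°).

At ω = 235 rad/s:
zero (1 + j235·0.002) = 1 + j0.47 → |·| ≈ 1.1049, ∠ ≈ 25.17°
pole (1 + j235·0.05) = 1 + j11.75 → |·| ≈ 11.792, ∠ ≈ 85.14°
|H| = 2.5e+04 · 1.1049 / (11.792) ≈ 2342.5
Gain = 20 log₁₀(2342.5) ≈ 67.39 dB
∠H = (25.17°) − (85.14°) = -59.97°

67.4 dB, -60.0°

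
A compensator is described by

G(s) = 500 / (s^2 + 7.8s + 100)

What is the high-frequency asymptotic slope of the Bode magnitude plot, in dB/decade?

Each pole contributes −20 dB/decade at high frequency; each zero contributes +20 dB/decade.
Net: 0 zero(s) − 2 pole(s) → -40 dB/decade.

-40 dB/decade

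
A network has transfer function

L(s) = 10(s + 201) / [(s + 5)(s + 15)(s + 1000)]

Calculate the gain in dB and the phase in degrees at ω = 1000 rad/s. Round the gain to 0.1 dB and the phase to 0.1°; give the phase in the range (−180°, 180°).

-102.8 dB, -145.2°

At s = jω = j1000:
zero (s+201): 201 + j1000 → |·| = √(201²+1000²) = √1040401 ≈ 1020, ∠ = arctan(1000/201) ≈ 78.63°
pole (s+5): 5 + j1000 → |·| = √(5²+1000²) = √1000025 ≈ 1000, ∠ = arctan(1000/5) ≈ 89.71°
pole (s+15): 15 + j1000 → |·| = √(15²+1000²) = √1000225 ≈ 1000.1, ∠ = arctan(1000/15) ≈ 89.14°
pole (s+1000): 1000 + j1000 → |·| = √(1000²+1000²) = √2000000 ≈ 1414.2, ∠ = arctan(1000/1000) ≈ 45.00°
|L| = 10 · 1020 / 1.4143e+09 ≈ 7.212e-06
Gain = 20 log₁₀(7.212e-06) ≈ -102.84 dB
∠L = 78.63° − 223.85° = -145.22°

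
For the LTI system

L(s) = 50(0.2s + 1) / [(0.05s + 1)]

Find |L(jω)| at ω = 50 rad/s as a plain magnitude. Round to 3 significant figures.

187

At ω = 50 rad/s:
zero (1 + j50·0.2) = 1 + j10 → |·| ≈ 10.05, ∠ ≈ 84.29°
pole (1 + j50·0.05) = 1 + j2.5 → |·| ≈ 2.6926, ∠ ≈ 68.20°
|L| = 50 · 10.05 / (2.6926) ≈ 186.62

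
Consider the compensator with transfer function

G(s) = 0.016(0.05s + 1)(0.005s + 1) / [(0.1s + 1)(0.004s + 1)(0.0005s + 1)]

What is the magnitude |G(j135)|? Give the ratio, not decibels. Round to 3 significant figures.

At ω = 135 rad/s:
zero (1 + j135·0.05) = 1 + j6.75 → |·| ≈ 6.8237, ∠ ≈ 81.57°
zero (1 + j135·0.005) = 1 + j0.675 → |·| ≈ 1.2065, ∠ ≈ 34.02°
pole (1 + j135·0.1) = 1 + j13.5 → |·| ≈ 13.537, ∠ ≈ 85.76°
pole (1 + j135·0.004) = 1 + j0.54 → |·| ≈ 1.1365, ∠ ≈ 28.37°
pole (1 + j135·0.0005) = 1 + j0.0675 → |·| ≈ 1.0023, ∠ ≈ 3.86°
|G| = 0.016 · 6.8237 · 1.2065 / (13.537 · 1.1365 · 1.0023) ≈ 0.0085424

0.00854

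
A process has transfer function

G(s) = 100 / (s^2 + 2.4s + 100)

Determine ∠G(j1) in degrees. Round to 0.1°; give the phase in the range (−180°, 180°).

At s = jω = j1:
quadratic: (j1)² + 2.4·j1 + 100 = 99 + j2.4 → |·| ≈ 99.029, ∠ ≈ 1.39°
∠G = 0.00° − 1.39° = -1.39°

-1.4°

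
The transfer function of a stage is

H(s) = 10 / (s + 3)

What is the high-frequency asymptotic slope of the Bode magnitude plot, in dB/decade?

-20 dB/decade

Each pole contributes −20 dB/decade at high frequency; each zero contributes +20 dB/decade.
Net: 0 zero(s) − 1 pole(s) → -20 dB/decade.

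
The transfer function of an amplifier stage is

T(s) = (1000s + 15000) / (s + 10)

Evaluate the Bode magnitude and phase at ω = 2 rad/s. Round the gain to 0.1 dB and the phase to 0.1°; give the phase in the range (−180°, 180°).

Substitute s = j2:
Numerator: 1000(j2) + 15000 = 15000 + j2000
Denominator: (j2) + 10 = 10 + j2
|N| = √(15000² + 2000²) ≈ 15133, ∠N ≈ 7.59°
|D| = √(10² + 2²) ≈ 10.198, ∠D ≈ 11.31°
|T| = 15133 / 10.198 ≈ 1483.9
Gain = 20 log₁₀(1483.9) ≈ 63.43 dB
∠T = 7.59° − 11.31° = -3.72°

63.4 dB, -3.7°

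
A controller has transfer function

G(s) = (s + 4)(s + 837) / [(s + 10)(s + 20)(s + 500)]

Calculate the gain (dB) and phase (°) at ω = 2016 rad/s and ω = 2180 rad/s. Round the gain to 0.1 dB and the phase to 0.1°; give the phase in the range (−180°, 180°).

ω = 2016: -65.7 dB, -97.9°; ω = 2180: -66.4 dB, -97.4°

At s = jω = j2016:
zero (s+4): 4 + j2016 → |·| = √(4²+2016²) = √4064272 ≈ 2016, ∠ = arctan(2016/4) ≈ 89.89°
zero (s+837): 837 + j2016 → |·| = √(837²+2016²) = √4764825 ≈ 2182.8, ∠ = arctan(2016/837) ≈ 67.45°
pole (s+10): 10 + j2016 → |·| = √(10²+2016²) = √4064356 ≈ 2016, ∠ = arctan(2016/10) ≈ 89.72°
pole (s+20): 20 + j2016 → |·| = √(20²+2016²) = √4064656 ≈ 2016.1, ∠ = arctan(2016/20) ≈ 89.43°
pole (s+500): 500 + j2016 → |·| = √(500²+2016²) = √4314256 ≈ 2077.1, ∠ = arctan(2016/500) ≈ 76.07°
|G| = 1 · 4.4005e+06 / 8.4423e+09 ≈ 0.00052124
Gain = 20 log₁₀(0.00052124) ≈ -65.66 dB
∠G = 157.34° − 255.22° = -97.88°

At s = jω = j2180:
zero (s+4): 4 + j2180 → |·| = √(4²+2180²) = √4752416 ≈ 2180, ∠ = arctan(2180/4) ≈ 89.89°
zero (s+837): 837 + j2180 → |·| = √(837²+2180²) = √5452969 ≈ 2335.2, ∠ = arctan(2180/837) ≈ 69.00°
pole (s+10): 10 + j2180 → |·| = √(10²+2180²) = √4752500 ≈ 2180, ∠ = arctan(2180/10) ≈ 89.74°
pole (s+20): 20 + j2180 → |·| = √(20²+2180²) = √4752800 ≈ 2180.1, ∠ = arctan(2180/20) ≈ 89.47°
pole (s+500): 500 + j2180 → |·| = √(500²+2180²) = √5002400 ≈ 2236.6, ∠ = arctan(2180/500) ≈ 77.08°
|G| = 1 · 5.0907e+06 / 1.063e+10 ≈ 0.0004789
Gain = 20 log₁₀(0.0004789) ≈ -66.40 dB
∠G = 158.89° − 256.29° = -97.40°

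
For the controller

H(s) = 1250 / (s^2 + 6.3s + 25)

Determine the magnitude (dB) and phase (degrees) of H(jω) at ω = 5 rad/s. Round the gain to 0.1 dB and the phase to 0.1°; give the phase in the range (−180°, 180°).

32.0 dB, -90.0°

At s = jω = j5:
quadratic: (j5)² + 6.3·j5 + 25 = 0 + j31.5 → |·| ≈ 31.5, ∠ ≈ 90.00°
|H| = 1250 / 31.5 ≈ 39.683
Gain = 20 log₁₀(39.683) ≈ 31.97 dB
∠H = 0.00° − 90.00° = -90.00°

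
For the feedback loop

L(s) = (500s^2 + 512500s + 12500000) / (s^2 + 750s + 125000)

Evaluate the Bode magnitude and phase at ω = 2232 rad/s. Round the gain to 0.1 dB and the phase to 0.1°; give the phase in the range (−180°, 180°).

54.5 dB, -5.8°

Substitute s = j2232:
Numerator: 500(j2232)^2 + 512500(j2232) + 12500000 = -2478412000 + j1143900000
Denominator: (j2232)^2 + 750(j2232) + 125000 = -4856824 + j1674000
|N| = √(2478412000² + 1143900000²) ≈ 2.7297e+09, ∠N ≈ 155.22°
|D| = √(4856824² + 1674000²) ≈ 5.1372e+06, ∠D ≈ 160.98°
|L| = 2.7297e+09 / 5.1372e+06 ≈ 531.36
Gain = 20 log₁₀(531.36) ≈ 54.51 dB
∠L = 155.22° − 160.98° = -5.76°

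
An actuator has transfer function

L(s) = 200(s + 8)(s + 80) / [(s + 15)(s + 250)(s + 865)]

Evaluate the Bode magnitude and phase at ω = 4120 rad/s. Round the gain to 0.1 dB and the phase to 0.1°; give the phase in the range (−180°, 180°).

At s = jω = j4120:
zero (s+8): 8 + j4120 → |·| = √(8²+4120²) = √16974464 ≈ 4120, ∠ = arctan(4120/8) ≈ 89.89°
zero (s+80): 80 + j4120 → |·| = √(80²+4120²) = √16980800 ≈ 4120.8, ∠ = arctan(4120/80) ≈ 88.89°
pole (s+15): 15 + j4120 → |·| = √(15²+4120²) = √16974625 ≈ 4120, ∠ = arctan(4120/15) ≈ 89.79°
pole (s+250): 250 + j4120 → |·| = √(250²+4120²) = √17036900 ≈ 4127.6, ∠ = arctan(4120/250) ≈ 86.53°
pole (s+865): 865 + j4120 → |·| = √(865²+4120²) = √17722625 ≈ 4209.8, ∠ = arctan(4120/865) ≈ 78.14°
|L| = 200 · 1.6978e+07 / 7.1591e+10 ≈ 0.047431
Gain = 20 log₁₀(0.047431) ≈ -26.48 dB
∠L = 178.78° − 254.46° = -75.68°

-26.5 dB, -75.7°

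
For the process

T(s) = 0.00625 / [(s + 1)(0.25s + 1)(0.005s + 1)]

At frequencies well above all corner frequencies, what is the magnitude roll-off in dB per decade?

Each pole contributes −20 dB/decade at high frequency; each zero contributes +20 dB/decade.
Net: 0 zero(s) − 3 pole(s) → -60 dB/decade.

-60 dB/decade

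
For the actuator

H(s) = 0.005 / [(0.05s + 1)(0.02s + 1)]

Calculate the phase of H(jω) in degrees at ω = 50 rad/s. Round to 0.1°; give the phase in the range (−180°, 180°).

At ω = 50 rad/s:
pole (1 + j50·0.05) = 1 + j2.5 → |·| ≈ 2.6926, ∠ ≈ 68.20°
pole (1 + j50·0.02) = 1 + j1 → |·| ≈ 1.4142, ∠ ≈ 45.00°
∠H = (0°) − (68.20° + 45.00°) = -113.20°

-113.2°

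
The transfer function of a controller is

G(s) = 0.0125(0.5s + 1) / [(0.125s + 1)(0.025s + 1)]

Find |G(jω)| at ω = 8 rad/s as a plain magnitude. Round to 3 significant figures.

At ω = 8 rad/s:
zero (1 + j8·0.5) = 1 + j4 → |·| ≈ 4.1231, ∠ ≈ 75.96°
pole (1 + j8·0.125) = 1 + j1 → |·| ≈ 1.4142, ∠ ≈ 45.00°
pole (1 + j8·0.025) = 1 + j0.2 → |·| ≈ 1.0198, ∠ ≈ 11.31°
|G| = 0.0125 · 4.1231 / (1.4142 · 1.0198) ≈ 0.035736

0.0357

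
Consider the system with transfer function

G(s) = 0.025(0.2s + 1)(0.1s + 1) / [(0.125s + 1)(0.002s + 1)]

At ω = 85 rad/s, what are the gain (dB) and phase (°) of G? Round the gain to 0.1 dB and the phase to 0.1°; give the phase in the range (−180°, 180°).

At ω = 85 rad/s:
zero (1 + j85·0.2) = 1 + j17 → |·| ≈ 17.029, ∠ ≈ 86.63°
zero (1 + j85·0.1) = 1 + j8.5 → |·| ≈ 8.5586, ∠ ≈ 83.29°
pole (1 + j85·0.125) = 1 + j10.625 → |·| ≈ 10.672, ∠ ≈ 84.62°
pole (1 + j85·0.002) = 1 + j0.17 → |·| ≈ 1.0143, ∠ ≈ 9.65°
|G| = 0.025 · 17.029 · 8.5586 / (10.672 · 1.0143) ≈ 0.3366
Gain = 20 log₁₀(0.3366) ≈ -9.46 dB
∠G = (86.63° + 83.29°) − (84.62° + 9.65°) = 75.65°

-9.5 dB, 75.7°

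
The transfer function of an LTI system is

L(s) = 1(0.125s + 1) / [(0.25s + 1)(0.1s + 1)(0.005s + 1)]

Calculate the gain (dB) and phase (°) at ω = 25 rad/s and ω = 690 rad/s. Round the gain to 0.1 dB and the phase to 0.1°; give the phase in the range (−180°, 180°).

ω = 25: -14.4 dB, -84.0°; ω = 690: -53.9 dB, -163.3°

At ω = 25 rad/s:
zero (1 + j25·0.125) = 1 + j3.125 → |·| ≈ 3.2811, ∠ ≈ 72.26°
pole (1 + j25·0.25) = 1 + j6.25 → |·| ≈ 6.3295, ∠ ≈ 80.91°
pole (1 + j25·0.1) = 1 + j2.5 → |·| ≈ 2.6926, ∠ ≈ 68.20°
pole (1 + j25·0.005) = 1 + j0.125 → |·| ≈ 1.0078, ∠ ≈ 7.13°
|L| = 1 · 3.2811 / (6.3295 · 2.6926 · 1.0078) ≈ 0.19103
Gain = 20 log₁₀(0.19103) ≈ -14.38 dB
∠L = (72.26°) − (80.91° + 68.20° + 7.13°) = -83.98°

At ω = 690 rad/s:
zero (1 + j690·0.125) = 1 + j86.25 → |·| ≈ 86.256, ∠ ≈ 89.34°
pole (1 + j690·0.25) = 1 + j172.5 → |·| ≈ 172.5, ∠ ≈ 89.67°
pole (1 + j690·0.1) = 1 + j69 → |·| ≈ 69.007, ∠ ≈ 89.17°
pole (1 + j690·0.005) = 1 + j3.45 → |·| ≈ 3.592, ∠ ≈ 73.84°
|L| = 1 · 86.256 / (172.5 · 69.007 · 3.592) ≈ 0.0020173
Gain = 20 log₁₀(0.0020173) ≈ -53.90 dB
∠L = (89.34°) − (89.67° + 89.17° + 73.84°) = -163.34°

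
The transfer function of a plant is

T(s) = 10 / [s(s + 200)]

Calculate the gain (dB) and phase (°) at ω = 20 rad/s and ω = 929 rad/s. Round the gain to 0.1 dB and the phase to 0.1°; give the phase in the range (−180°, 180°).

ω = 20: -52.1 dB, -95.7°; ω = 929: -98.9 dB, -167.9°

At s = jω = j20:
pole (s+200): 200 + j20 → |·| = √(200²+20²) = √40400 ≈ 201, ∠ = arctan(20/200) ≈ 5.71°
pole at origin: |s| = 20, ∠ = 90.00° (in denominator)
|T| = 10 / 4020 ≈ 0.0024876
Gain = 20 log₁₀(0.0024876) ≈ -52.08 dB
∠T = 0.00° − 95.71° = -95.71°

At s = jω = j929:
pole (s+200): 200 + j929 → |·| = √(200²+929²) = √903041 ≈ 950.28, ∠ = arctan(929/200) ≈ 77.85°
pole at origin: |s| = 929, ∠ = 90.00° (in denominator)
|T| = 10 / 8.8281e+05 ≈ 1.1327e-05
Gain = 20 log₁₀(1.1327e-05) ≈ -98.92 dB
∠T = 0.00° − 167.85° = -167.85°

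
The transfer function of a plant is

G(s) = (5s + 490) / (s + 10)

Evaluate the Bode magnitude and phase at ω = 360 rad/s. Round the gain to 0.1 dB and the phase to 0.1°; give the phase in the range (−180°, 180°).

Substitute s = j360:
Numerator: 5(j360) + 490 = 490 + j1800
Denominator: (j360) + 10 = 10 + j360
|N| = √(490² + 1800²) ≈ 1865.5, ∠N ≈ 74.77°
|D| = √(10² + 360²) ≈ 360.14, ∠D ≈ 88.41°
|G| = 1865.5 / 360.14 ≈ 5.1799
Gain = 20 log₁₀(5.1799) ≈ 14.29 dB
∠G = 74.77° − 88.41° = -13.64°

14.3 dB, -13.6°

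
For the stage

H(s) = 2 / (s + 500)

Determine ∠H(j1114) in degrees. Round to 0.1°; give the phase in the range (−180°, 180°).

Substitute s = j1114:
Numerator: 2 = 2 + j0
Denominator: (j1114) + 500 = 500 + j1114
|N| = √(2² + 0²) ≈ 2, ∠N ≈ 0.00°
|D| = √(500² + 1114²) ≈ 1221.1, ∠D ≈ 65.83°
∠H = 0.00° − 65.83° = -65.83°

-65.8°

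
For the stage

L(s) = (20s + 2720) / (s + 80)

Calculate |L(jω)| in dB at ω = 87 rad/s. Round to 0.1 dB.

Substitute s = j87:
Numerator: 20(j87) + 2720 = 2720 + j1740
Denominator: (j87) + 80 = 80 + j87
|N| = √(2720² + 1740²) ≈ 3228.9, ∠N ≈ 32.61°
|D| = √(80² + 87²) ≈ 118.19, ∠D ≈ 47.40°
|L| = 3228.9 / 118.19 ≈ 27.32
Gain = 20 log₁₀(27.32) ≈ 28.73 dB

28.7 dB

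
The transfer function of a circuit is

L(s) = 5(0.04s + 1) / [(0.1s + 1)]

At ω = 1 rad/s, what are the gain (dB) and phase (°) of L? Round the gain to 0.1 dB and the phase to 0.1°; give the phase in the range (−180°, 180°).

At ω = 1 rad/s:
zero (1 + j1·0.04) = 1 + j0.04 → |·| ≈ 1.0008, ∠ ≈ 2.29°
pole (1 + j1·0.1) = 1 + j0.1 → |·| ≈ 1.005, ∠ ≈ 5.71°
|L| = 5 · 1.0008 / (1.005) ≈ 4.9791
Gain = 20 log₁₀(4.9791) ≈ 13.94 dB
∠L = (2.29°) − (5.71°) = -3.42°

13.9 dB, -3.4°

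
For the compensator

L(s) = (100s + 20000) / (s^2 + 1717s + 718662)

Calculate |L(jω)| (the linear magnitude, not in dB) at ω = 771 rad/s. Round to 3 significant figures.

0.0599

Substitute s = j771:
Numerator: 100(j771) + 20000 = 20000 + j77100
Denominator: (j771)^2 + 1717(j771) + 718662 = 124221 + j1323807
|N| = √(20000² + 77100²) ≈ 79652, ∠N ≈ 75.46°
|D| = √(124221² + 1323807²) ≈ 1.3296e+06, ∠D ≈ 84.64°
|L| = 79652 / 1.3296e+06 ≈ 0.059907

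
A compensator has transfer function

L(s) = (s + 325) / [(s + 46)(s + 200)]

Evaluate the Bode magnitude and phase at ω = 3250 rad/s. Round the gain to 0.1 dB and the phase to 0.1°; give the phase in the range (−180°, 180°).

At s = jω = j3250:
zero (s+325): 325 + j3250 → |·| = √(325²+3250²) = √10668125 ≈ 3266.2, ∠ = arctan(3250/325) ≈ 84.29°
pole (s+46): 46 + j3250 → |·| = √(46²+3250²) = √10564616 ≈ 3250.3, ∠ = arctan(3250/46) ≈ 89.19°
pole (s+200): 200 + j3250 → |·| = √(200²+3250²) = √10602500 ≈ 3256.1, ∠ = arctan(3250/200) ≈ 86.48°
|L| = 1 · 3266.2 / 1.0583e+07 ≈ 0.00030863
Gain = 20 log₁₀(0.00030863) ≈ -70.21 dB
∠L = 84.29° − 175.67° = -91.38°

-70.2 dB, -91.4°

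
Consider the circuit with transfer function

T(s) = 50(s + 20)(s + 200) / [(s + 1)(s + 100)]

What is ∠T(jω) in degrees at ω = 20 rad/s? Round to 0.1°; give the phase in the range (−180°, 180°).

At s = jω = j20:
zero (s+20): 20 + j20 → |·| = √(20²+20²) = √800 ≈ 28.284, ∠ = arctan(20/20) ≈ 45.00°
zero (s+200): 200 + j20 → |·| = √(200²+20²) = √40400 ≈ 201, ∠ = arctan(20/200) ≈ 5.71°
pole (s+1): 1 + j20 → |·| = √(1²+20²) = √401 ≈ 20.025, ∠ = arctan(20/1) ≈ 87.14°
pole (s+100): 100 + j20 → |·| = √(100²+20²) = √10400 ≈ 101.98, ∠ = arctan(20/100) ≈ 11.31°
∠T = 50.71° − 98.45° = -47.74°

-47.7°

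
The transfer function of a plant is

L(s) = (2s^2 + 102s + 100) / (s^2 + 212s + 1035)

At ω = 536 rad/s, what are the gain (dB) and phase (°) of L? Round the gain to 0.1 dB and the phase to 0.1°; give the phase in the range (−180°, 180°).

5.5 dB, 16.2°

Substitute s = j536:
Numerator: 2(j536)^2 + 102(j536) + 100 = -574492 + j54672
Denominator: (j536)^2 + 212(j536) + 1035 = -286261 + j113632
|N| = √(574492² + 54672²) ≈ 5.7709e+05, ∠N ≈ 174.56°
|D| = √(286261² + 113632²) ≈ 3.0799e+05, ∠D ≈ 158.35°
|L| = 5.7709e+05 / 3.0799e+05 ≈ 1.8737
Gain = 20 log₁₀(1.8737) ≈ 5.45 dB
∠L = 174.56° − 158.35° = 16.21°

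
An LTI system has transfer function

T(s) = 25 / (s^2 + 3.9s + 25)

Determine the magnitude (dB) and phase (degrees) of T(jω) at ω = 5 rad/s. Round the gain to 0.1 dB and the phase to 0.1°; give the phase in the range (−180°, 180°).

2.2 dB, -90.0°

At s = jω = j5:
quadratic: (j5)² + 3.9·j5 + 25 = 0 + j19.5 → |·| ≈ 19.5, ∠ ≈ 90.00°
|T| = 25 / 19.5 ≈ 1.2821
Gain = 20 log₁₀(1.2821) ≈ 2.16 dB
∠T = 0.00° − 90.00° = -90.00°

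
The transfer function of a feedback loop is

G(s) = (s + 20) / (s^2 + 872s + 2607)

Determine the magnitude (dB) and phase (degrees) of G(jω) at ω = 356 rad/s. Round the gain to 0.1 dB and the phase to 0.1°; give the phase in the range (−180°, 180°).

Substitute s = j356:
Numerator: (j356) + 20 = 20 + j356
Denominator: (j356)^2 + 872(j356) + 2607 = -124129 + j310432
|N| = √(20² + 356²) ≈ 356.56, ∠N ≈ 86.78°
|D| = √(124129² + 310432²) ≈ 3.3433e+05, ∠D ≈ 111.79°
|G| = 356.56 / 3.3433e+05 ≈ 0.0010665
Gain = 20 log₁₀(0.0010665) ≈ -59.44 dB
∠G = 86.78° − 111.79° = -25.01°

-59.4 dB, -25.0°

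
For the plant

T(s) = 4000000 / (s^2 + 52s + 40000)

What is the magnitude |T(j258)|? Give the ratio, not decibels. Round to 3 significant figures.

134

At s = jω = j258:
quadratic: (j258)² + 52·j258 + 40000 = -26564 + j13416 → |·| ≈ 29760, ∠ ≈ 153.20°
|T| = 4000000 / 29760 ≈ 134.41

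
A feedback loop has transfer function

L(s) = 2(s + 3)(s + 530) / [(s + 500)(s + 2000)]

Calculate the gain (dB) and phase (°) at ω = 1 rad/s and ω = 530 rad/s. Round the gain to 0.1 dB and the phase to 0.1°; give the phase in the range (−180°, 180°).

ω = 1: -49.5 dB, 18.4°; ω = 530: -5.6 dB, 73.2°

At s = jω = j1:
zero (s+3): 3 + j1 → |·| = √(3²+1²) = √10 ≈ 3.1623, ∠ = arctan(1/3) ≈ 18.43°
zero (s+530): 530 + j1 → |·| = √(530²+1²) = √280901 ≈ 530, ∠ = arctan(1/530) ≈ 0.11°
pole (s+500): 500 + j1 → |·| = √(500²+1²) = √250001 ≈ 500, ∠ = arctan(1/500) ≈ 0.11°
pole (s+2000): 2000 + j1 → |·| = √(2000²+1²) = √4000001 ≈ 2000, ∠ = arctan(1/2000) ≈ 0.03°
|L| = 2 · 1676 / 1e+06 ≈ 0.003352
Gain = 20 log₁₀(0.003352) ≈ -49.49 dB
∠L = 18.54° − 0.14° = 18.40°

At s = jω = j530:
zero (s+3): 3 + j530 → |·| = √(3²+530²) = √280909 ≈ 530.01, ∠ = arctan(530/3) ≈ 89.68°
zero (s+530): 530 + j530 → |·| = √(530²+530²) = √561800 ≈ 749.53, ∠ = arctan(530/530) ≈ 45.00°
pole (s+500): 500 + j530 → |·| = √(500²+530²) = √530900 ≈ 728.63, ∠ = arctan(530/500) ≈ 46.67°
pole (s+2000): 2000 + j530 → |·| = √(2000²+530²) = √4280900 ≈ 2069, ∠ = arctan(530/2000) ≈ 14.84°
|L| = 2 · 3.9726e+05 / 1.5075e+06 ≈ 0.52704
Gain = 20 log₁₀(0.52704) ≈ -5.56 dB
∠L = 134.68° − 61.51° = 73.17°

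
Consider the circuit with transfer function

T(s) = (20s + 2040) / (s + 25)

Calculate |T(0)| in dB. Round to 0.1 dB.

38.2 dB

T(0) = 2040 / 25 = 81.6
20 log₁₀(81.6) ≈ 38.23 dB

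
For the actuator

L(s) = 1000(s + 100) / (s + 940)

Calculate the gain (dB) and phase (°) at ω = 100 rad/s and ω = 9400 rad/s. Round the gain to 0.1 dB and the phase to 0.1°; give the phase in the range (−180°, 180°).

ω = 100: 43.5 dB, 38.9°; ω = 9400: 60.0 dB, 5.1°

At s = jω = j100:
zero (s+100): 100 + j100 → |·| = √(100²+100²) = √20000 ≈ 141.42, ∠ = arctan(100/100) ≈ 45.00°
pole (s+940): 940 + j100 → |·| = √(940²+100²) = √893600 ≈ 945.3, ∠ = arctan(100/940) ≈ 6.07°
|L| = 1000 · 141.42 / 945.3 ≈ 149.6
Gain = 20 log₁₀(149.6) ≈ 43.50 dB
∠L = 45.00° − 6.07° = 38.93°

At s = jω = j9400:
zero (s+100): 100 + j9400 → |·| = √(100²+9400²) = √88370000 ≈ 9400.5, ∠ = arctan(9400/100) ≈ 89.39°
pole (s+940): 940 + j9400 → |·| = √(940²+9400²) = √89243600 ≈ 9446.9, ∠ = arctan(9400/940) ≈ 84.29°
|L| = 1000 · 9400.5 / 9446.9 ≈ 995.09
Gain = 20 log₁₀(995.09) ≈ 59.96 dB
∠L = 89.39° − 84.29° = 5.10°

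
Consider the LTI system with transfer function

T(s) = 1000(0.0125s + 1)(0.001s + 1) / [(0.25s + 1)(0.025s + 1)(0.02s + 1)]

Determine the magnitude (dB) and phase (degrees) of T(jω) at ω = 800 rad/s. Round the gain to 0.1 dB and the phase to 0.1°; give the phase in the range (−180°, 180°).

-14.0 dB, -140.3°

At ω = 800 rad/s:
zero (1 + j800·0.0125) = 1 + j10 → |·| ≈ 10.05, ∠ ≈ 84.29°
zero (1 + j800·0.001) = 1 + j0.8 → |·| ≈ 1.2806, ∠ ≈ 38.66°
pole (1 + j800·0.25) = 1 + j200 → |·| ≈ 200, ∠ ≈ 89.71°
pole (1 + j800·0.025) = 1 + j20 → |·| ≈ 20.025, ∠ ≈ 87.14°
pole (1 + j800·0.02) = 1 + j16 → |·| ≈ 16.031, ∠ ≈ 86.42°
|T| = 1000 · 10.05 · 1.2806 / (200 · 20.025 · 16.031) ≈ 0.20045
Gain = 20 log₁₀(0.20045) ≈ -13.96 dB
∠T = (84.29° + 38.66°) − (89.71° + 87.14° + 86.42°) = -140.32°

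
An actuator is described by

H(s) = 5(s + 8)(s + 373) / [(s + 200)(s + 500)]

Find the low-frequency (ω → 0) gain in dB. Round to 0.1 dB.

-16.5 dB

H(0) = 5·8·373 / (200·500) = 0.1492
20 log₁₀(0.1492) ≈ -16.52 dB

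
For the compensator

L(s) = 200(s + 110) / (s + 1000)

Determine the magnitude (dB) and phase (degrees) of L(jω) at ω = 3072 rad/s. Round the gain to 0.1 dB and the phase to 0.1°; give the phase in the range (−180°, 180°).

At s = jω = j3072:
zero (s+110): 110 + j3072 → |·| = √(110²+3072²) = √9449284 ≈ 3074, ∠ = arctan(3072/110) ≈ 87.95°
pole (s+1000): 1000 + j3072 → |·| = √(1000²+3072²) = √10437184 ≈ 3230.7, ∠ = arctan(3072/1000) ≈ 71.97°
|L| = 200 · 3074 / 3230.7 ≈ 190.3
Gain = 20 log₁₀(190.3) ≈ 45.59 dB
∠L = 87.95° − 71.97° = 15.98°

45.6 dB, 16.0°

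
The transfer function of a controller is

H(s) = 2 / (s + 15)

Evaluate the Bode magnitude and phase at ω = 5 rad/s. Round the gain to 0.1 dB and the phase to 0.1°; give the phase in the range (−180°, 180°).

At s = jω = j5:
pole (s+15): 15 + j5 → |·| = √(15²+5²) = √250 ≈ 15.811, ∠ = arctan(5/15) ≈ 18.43°
|H| = 2 / 15.811 ≈ 0.12649
Gain = 20 log₁₀(0.12649) ≈ -17.96 dB
∠H = 0.00° − 18.43° = -18.43°

-18.0 dB, -18.4°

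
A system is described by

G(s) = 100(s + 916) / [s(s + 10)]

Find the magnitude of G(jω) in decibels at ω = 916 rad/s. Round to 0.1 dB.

-16.2 dB

At s = jω = j916:
zero (s+916): 916 + j916 → |·| = √(916²+916²) = √1678112 ≈ 1295.4, ∠ = arctan(916/916) ≈ 45.00°
pole (s+10): 10 + j916 → |·| = √(10²+916²) = √839156 ≈ 916.05, ∠ = arctan(916/10) ≈ 89.37°
pole at origin: |s| = 916, ∠ = 90.00° (in denominator)
|G| = 100 · 1295.4 / 8.391e+05 ≈ 0.15438
Gain = 20 log₁₀(0.15438) ≈ -16.23 dB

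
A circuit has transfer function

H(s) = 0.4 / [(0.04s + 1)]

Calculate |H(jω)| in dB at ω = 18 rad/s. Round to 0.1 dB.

-9.8 dB

At ω = 18 rad/s:
pole (1 + j18·0.04) = 1 + j0.72 → |·| ≈ 1.2322, ∠ ≈ 35.75°
|H| = 0.4 · 1 / (1.2322) ≈ 0.32462
Gain = 20 log₁₀(0.32462) ≈ -9.77 dB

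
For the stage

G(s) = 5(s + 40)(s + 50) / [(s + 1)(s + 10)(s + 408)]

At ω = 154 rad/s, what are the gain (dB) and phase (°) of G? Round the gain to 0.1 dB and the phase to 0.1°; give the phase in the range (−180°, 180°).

At s = jω = j154:
zero (s+40): 40 + j154 → |·| = √(40²+154²) = √25316 ≈ 159.11, ∠ = arctan(154/40) ≈ 75.44°
zero (s+50): 50 + j154 → |·| = √(50²+154²) = √26216 ≈ 161.91, ∠ = arctan(154/50) ≈ 72.01°
pole (s+1): 1 + j154 → |·| = √(1²+154²) = √23717 ≈ 154, ∠ = arctan(154/1) ≈ 89.63°
pole (s+10): 10 + j154 → |·| = √(10²+154²) = √23816 ≈ 154.32, ∠ = arctan(154/10) ≈ 86.28°
pole (s+408): 408 + j154 → |·| = √(408²+154²) = √190180 ≈ 436.1, ∠ = arctan(154/408) ≈ 20.68°
|G| = 5 · 25762 / 1.0364e+07 ≈ 0.012429
Gain = 20 log₁₀(0.012429) ≈ -38.11 dB
∠G = 147.45° − 196.59° = -49.14°

-38.1 dB, -49.1°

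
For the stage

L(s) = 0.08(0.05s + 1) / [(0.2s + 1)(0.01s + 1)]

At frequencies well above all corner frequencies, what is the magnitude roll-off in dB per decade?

Each pole contributes −20 dB/decade at high frequency; each zero contributes +20 dB/decade.
Net: 1 zero(s) − 2 pole(s) → -20 dB/decade.

-20 dB/decade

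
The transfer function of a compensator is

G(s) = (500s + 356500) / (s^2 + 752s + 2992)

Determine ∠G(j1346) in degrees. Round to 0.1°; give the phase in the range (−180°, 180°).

-88.7°

Substitute s = j1346:
Numerator: 500(j1346) + 356500 = 356500 + j673000
Denominator: (j1346)^2 + 752(j1346) + 2992 = -1808724 + j1012192
|N| = √(356500² + 673000²) ≈ 7.6159e+05, ∠N ≈ 62.09°
|D| = √(1808724² + 1012192²) ≈ 2.0727e+06, ∠D ≈ 150.77°
∠G = 62.09° − 150.77° = -88.68°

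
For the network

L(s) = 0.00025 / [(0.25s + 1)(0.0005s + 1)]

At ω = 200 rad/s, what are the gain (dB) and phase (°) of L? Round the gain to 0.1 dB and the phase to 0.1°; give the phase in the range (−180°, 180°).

At ω = 200 rad/s:
pole (1 + j200·0.25) = 1 + j50 → |·| ≈ 50.01, ∠ ≈ 88.85°
pole (1 + j200·0.0005) = 1 + j0.1 → |·| ≈ 1.005, ∠ ≈ 5.71°
|L| = 0.00025 · 1 / (50.01 · 1.005) ≈ 4.9741e-06
Gain = 20 log₁₀(4.9741e-06) ≈ -106.07 dB
∠L = (0°) − (88.85° + 5.71°) = -94.56°

-106.1 dB, -94.6°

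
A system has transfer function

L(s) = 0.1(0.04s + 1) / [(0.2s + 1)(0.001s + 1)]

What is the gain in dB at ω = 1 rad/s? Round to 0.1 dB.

At ω = 1 rad/s:
zero (1 + j1·0.04) = 1 + j0.04 → |·| ≈ 1.0008, ∠ ≈ 2.29°
pole (1 + j1·0.2) = 1 + j0.2 → |·| ≈ 1.0198, ∠ ≈ 11.31°
pole (1 + j1·0.001) = 1 + j0.001 → |·| ≈ 1, ∠ ≈ 0.06°
|L| = 0.1 · 1.0008 / (1.0198 · 1) ≈ 0.098137
Gain = 20 log₁₀(0.098137) ≈ -20.16 dB

-20.2 dB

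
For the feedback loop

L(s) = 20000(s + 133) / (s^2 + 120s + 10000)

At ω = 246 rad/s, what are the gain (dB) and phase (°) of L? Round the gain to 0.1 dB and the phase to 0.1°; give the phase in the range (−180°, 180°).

39.6 dB, -88.1°

At s = jω = j246:
zero (s+133): 133 + j246 → |·| = √(133²+246²) = √78205 ≈ 279.65, ∠ = arctan(246/133) ≈ 61.60°
quadratic: (j246)² + 120·j246 + 10000 = -50516 + j29520 → |·| ≈ 58509, ∠ ≈ 149.70°
|L| = 20000 · 279.65 / 58509 ≈ 95.592
Gain = 20 log₁₀(95.592) ≈ 39.61 dB
∠L = 61.60° − 149.70° = -88.10°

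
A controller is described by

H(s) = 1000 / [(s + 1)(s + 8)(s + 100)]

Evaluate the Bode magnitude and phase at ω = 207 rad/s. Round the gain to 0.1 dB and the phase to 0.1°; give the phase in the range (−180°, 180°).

-79.9 dB, 118.3°

At s = jω = j207:
pole (s+1): 1 + j207 → |·| = √(1²+207²) = √42850 ≈ 207, ∠ = arctan(207/1) ≈ 89.72°
pole (s+8): 8 + j207 → |·| = √(8²+207²) = √42913 ≈ 207.15, ∠ = arctan(207/8) ≈ 87.79°
pole (s+100): 100 + j207 → |·| = √(100²+207²) = √52849 ≈ 229.89, ∠ = arctan(207/100) ≈ 64.22°
|H| = 1000 / 9.8577e+06 ≈ 0.00010144
Gain = 20 log₁₀(0.00010144) ≈ -79.88 dB
∠H = 0.00° − 241.73° = -241.73° ≡ 118.27° (principal value)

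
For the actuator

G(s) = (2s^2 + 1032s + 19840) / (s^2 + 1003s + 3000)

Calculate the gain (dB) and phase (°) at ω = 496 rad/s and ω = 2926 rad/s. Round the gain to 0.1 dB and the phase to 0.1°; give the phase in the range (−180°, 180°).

ω = 496: 2.0 dB, 16.7°; ω = 2926: 5.7 dB, 8.9°

Substitute s = j496:
Numerator: 2(j496)^2 + 1032(j496) + 19840 = -472192 + j511872
Denominator: (j496)^2 + 1003(j496) + 3000 = -243016 + j497488
|N| = √(472192² + 511872²) ≈ 6.964e+05, ∠N ≈ 132.69°
|D| = √(243016² + 497488²) ≈ 5.5367e+05, ∠D ≈ 116.03°
|G| = 6.964e+05 / 5.5367e+05 ≈ 1.2578
Gain = 20 log₁₀(1.2578) ≈ 1.99 dB
∠G = 132.69° − 116.03° = 16.66°

Substitute s = j2926:
Numerator: 2(j2926)^2 + 1032(j2926) + 19840 = -17103112 + j3019632
Denominator: (j2926)^2 + 1003(j2926) + 3000 = -8558476 + j2934778
|N| = √(17103112² + 3019632²) ≈ 1.7368e+07, ∠N ≈ 169.99°
|D| = √(8558476² + 2934778²) ≈ 9.0477e+06, ∠D ≈ 161.07°
|G| = 1.7368e+07 / 9.0477e+06 ≈ 1.9196
Gain = 20 log₁₀(1.9196) ≈ 5.66 dB
∠G = 169.99° − 161.07° = 8.92°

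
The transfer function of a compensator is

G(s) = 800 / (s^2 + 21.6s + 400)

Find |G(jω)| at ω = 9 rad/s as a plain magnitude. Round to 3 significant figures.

2.14

At s = jω = j9:
quadratic: (j9)² + 21.6·j9 + 400 = 319 + j194.4 → |·| ≈ 373.57, ∠ ≈ 31.36°
|G| = 800 / 373.57 ≈ 2.1415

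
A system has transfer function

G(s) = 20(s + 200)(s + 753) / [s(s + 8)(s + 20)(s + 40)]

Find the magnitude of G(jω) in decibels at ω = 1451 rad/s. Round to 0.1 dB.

At s = jω = j1451:
zero (s+200): 200 + j1451 → |·| = √(200²+1451²) = √2145401 ≈ 1464.7, ∠ = arctan(1451/200) ≈ 82.15°
zero (s+753): 753 + j1451 → |·| = √(753²+1451²) = √2672410 ≈ 1634.8, ∠ = arctan(1451/753) ≈ 62.57°
pole (s+8): 8 + j1451 → |·| = √(8²+1451²) = √2105465 ≈ 1451, ∠ = arctan(1451/8) ≈ 89.68°
pole (s+20): 20 + j1451 → |·| = √(20²+1451²) = √2105801 ≈ 1451.1, ∠ = arctan(1451/20) ≈ 89.21°
pole (s+40): 40 + j1451 → |·| = √(40²+1451²) = √2107001 ≈ 1451.6, ∠ = arctan(1451/40) ≈ 88.42°
pole at origin: |s| = 1451, ∠ = 90.00° (in denominator)
|G| = 20 · 2.3945e+06 / 4.4349e+12 ≈ 1.0798e-05
Gain = 20 log₁₀(1.0798e-05) ≈ -99.33 dB

-99.3 dB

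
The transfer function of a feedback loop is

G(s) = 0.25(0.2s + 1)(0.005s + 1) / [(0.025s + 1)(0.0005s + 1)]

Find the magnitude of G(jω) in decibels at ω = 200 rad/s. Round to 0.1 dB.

8.8 dB

At ω = 200 rad/s:
zero (1 + j200·0.2) = 1 + j40 → |·| ≈ 40.012, ∠ ≈ 88.57°
zero (1 + j200·0.005) = 1 + j1 → |·| ≈ 1.4142, ∠ ≈ 45.00°
pole (1 + j200·0.025) = 1 + j5 → |·| ≈ 5.099, ∠ ≈ 78.69°
pole (1 + j200·0.0005) = 1 + j0.1 → |·| ≈ 1.005, ∠ ≈ 5.71°
|G| = 0.25 · 40.012 · 1.4142 / (5.099 · 1.005) ≈ 2.7605
Gain = 20 log₁₀(2.7605) ≈ 8.82 dB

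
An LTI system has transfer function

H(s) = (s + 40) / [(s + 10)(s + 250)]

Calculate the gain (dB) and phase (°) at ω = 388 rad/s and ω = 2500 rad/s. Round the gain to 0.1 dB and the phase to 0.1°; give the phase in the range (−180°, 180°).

ω = 388: -53.2 dB, -61.6°; ω = 2500: -68.0 dB, -85.0°

At s = jω = j388:
zero (s+40): 40 + j388 → |·| = √(40²+388²) = √152144 ≈ 390.06, ∠ = arctan(388/40) ≈ 84.11°
pole (s+10): 10 + j388 → |·| = √(10²+388²) = √150644 ≈ 388.13, ∠ = arctan(388/10) ≈ 88.52°
pole (s+250): 250 + j388 → |·| = √(250²+388²) = √213044 ≈ 461.57, ∠ = arctan(388/250) ≈ 57.21°
|H| = 1 · 390.06 / 1.7915e+05 ≈ 0.0021773
Gain = 20 log₁₀(0.0021773) ≈ -53.24 dB
∠H = 84.11° − 145.73° = -61.62°

At s = jω = j2500:
zero (s+40): 40 + j2500 → |·| = √(40²+2500²) = √6251600 ≈ 2500.3, ∠ = arctan(2500/40) ≈ 89.08°
pole (s+10): 10 + j2500 → |·| = √(10²+2500²) = √6250100 ≈ 2500, ∠ = arctan(2500/10) ≈ 89.77°
pole (s+250): 250 + j2500 → |·| = √(250²+2500²) = √6312500 ≈ 2512.5, ∠ = arctan(2500/250) ≈ 84.29°
|H| = 1 · 2500.3 / 6.2812e+06 ≈ 0.00039806
Gain = 20 log₁₀(0.00039806) ≈ -68.00 dB
∠H = 89.08° − 174.06° = -84.98°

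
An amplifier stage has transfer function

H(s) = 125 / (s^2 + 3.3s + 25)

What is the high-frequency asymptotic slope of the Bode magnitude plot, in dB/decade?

Each pole contributes −20 dB/decade at high frequency; each zero contributes +20 dB/decade.
Net: 0 zero(s) − 2 pole(s) → -40 dB/decade.

-40 dB/decade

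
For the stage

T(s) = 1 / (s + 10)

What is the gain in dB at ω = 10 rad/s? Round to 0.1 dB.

At s = jω = j10:
pole (s+10): 10 + j10 → |·| = √(10²+10²) = √200 ≈ 14.142, ∠ = arctan(10/10) ≈ 45.00°
|T| = 1 / 14.142 ≈ 0.070711
Gain = 20 log₁₀(0.070711) ≈ -23.01 dB

-23.0 dB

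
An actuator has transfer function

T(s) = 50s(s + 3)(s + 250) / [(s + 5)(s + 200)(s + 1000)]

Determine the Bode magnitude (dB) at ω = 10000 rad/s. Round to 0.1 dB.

33.9 dB

At s = jω = j10000:
zero (s+3): 3 + j10000 → |·| = √(3²+10000²) = √100000009 ≈ 10000, ∠ = arctan(10000/3) ≈ 89.98°
zero (s+250): 250 + j10000 → |·| = √(250²+10000²) = √100062500 ≈ 10003, ∠ = arctan(10000/250) ≈ 88.57°
zero at origin: s = j10000 → |·| = 10000, ∠ = 90.00°
pole (s+5): 5 + j10000 → |·| = √(5²+10000²) = √100000025 ≈ 10000, ∠ = arctan(10000/5) ≈ 89.97°
pole (s+200): 200 + j10000 → |·| = √(200²+10000²) = √100040000 ≈ 10002, ∠ = arctan(10000/200) ≈ 88.85°
pole (s+1000): 1000 + j10000 → |·| = √(1000²+10000²) = √101000000 ≈ 10050, ∠ = arctan(10000/1000) ≈ 84.29°
|T| = 50 · 1.0003e+12 / 1.0052e+12 ≈ 49.756
Gain = 20 log₁₀(49.756) ≈ 33.94 dB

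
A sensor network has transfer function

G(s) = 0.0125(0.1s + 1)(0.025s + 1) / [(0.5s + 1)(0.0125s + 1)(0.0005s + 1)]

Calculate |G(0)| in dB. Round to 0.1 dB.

-38.1 dB

G(0) = 0.0125 · 1 / 1 = 0.0125
20 log₁₀(0.0125) ≈ -38.06 dB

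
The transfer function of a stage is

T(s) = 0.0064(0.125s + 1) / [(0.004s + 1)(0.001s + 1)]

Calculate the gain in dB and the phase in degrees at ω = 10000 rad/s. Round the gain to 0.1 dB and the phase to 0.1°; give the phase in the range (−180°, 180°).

At ω = 10000 rad/s:
zero (1 + j10000·0.125) = 1 + j1250 → |·| ≈ 1250, ∠ ≈ 89.95°
pole (1 + j10000·0.004) = 1 + j40 → |·| ≈ 40.012, ∠ ≈ 88.57°
pole (1 + j10000·0.001) = 1 + j10 → |·| ≈ 10.05, ∠ ≈ 84.29°
|T| = 0.0064 · 1250 / (40.012 · 10.05) ≈ 0.019895
Gain = 20 log₁₀(0.019895) ≈ -34.03 dB
∠T = (89.95°) − (88.57° + 84.29°) = -82.91°

-34.0 dB, -82.9°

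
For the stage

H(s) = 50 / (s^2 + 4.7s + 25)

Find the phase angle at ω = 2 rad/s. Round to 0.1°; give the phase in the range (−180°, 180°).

At s = jω = j2:
quadratic: (j2)² + 4.7·j2 + 25 = 21 + j9.4 → |·| ≈ 23.008, ∠ ≈ 24.11°
∠H = 0.00° − 24.11° = -24.11°

-24.1°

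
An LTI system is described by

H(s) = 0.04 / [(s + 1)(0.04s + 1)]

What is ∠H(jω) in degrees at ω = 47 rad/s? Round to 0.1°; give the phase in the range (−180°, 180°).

-150.8°

At ω = 47 rad/s:
pole (1 + j47·1) = 1 + j47 → |·| ≈ 47.011, ∠ ≈ 88.78°
pole (1 + j47·0.04) = 1 + j1.88 → |·| ≈ 2.1294, ∠ ≈ 61.99°
∠H = (0°) − (88.78° + 61.99°) = -150.77°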